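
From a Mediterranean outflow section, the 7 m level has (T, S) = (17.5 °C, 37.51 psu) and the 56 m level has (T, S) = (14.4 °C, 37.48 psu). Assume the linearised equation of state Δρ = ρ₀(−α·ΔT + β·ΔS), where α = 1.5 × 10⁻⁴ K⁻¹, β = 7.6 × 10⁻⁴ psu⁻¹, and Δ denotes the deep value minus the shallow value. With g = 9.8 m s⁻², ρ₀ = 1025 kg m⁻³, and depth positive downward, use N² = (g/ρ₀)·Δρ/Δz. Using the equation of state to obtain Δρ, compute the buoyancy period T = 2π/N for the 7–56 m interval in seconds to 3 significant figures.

668 s

ΔT = -3.1 K, ΔS = -0.03 psu (deep − shallow).
Δρ/ρ₀ = −αΔT + βΔS = 4.65 × 10⁻⁴ − 2.28 × 10⁻⁵ = 4.422 × 10⁻⁴, so Δρ ≈ 0.4533 kg m⁻³.
N² = (g/ρ₀)·Δρ/Δz = g·(Δρ/ρ₀)/Δz = 9.8 × 4.422 × 10⁻⁴ / 49 = 8.8440 × 10⁻⁵ s⁻².
N = √(8.8440 × 10⁻⁵) = 9.4043 × 10⁻³ rad s⁻¹ → T = 2π/N = 668.12 s ≈ 668 s.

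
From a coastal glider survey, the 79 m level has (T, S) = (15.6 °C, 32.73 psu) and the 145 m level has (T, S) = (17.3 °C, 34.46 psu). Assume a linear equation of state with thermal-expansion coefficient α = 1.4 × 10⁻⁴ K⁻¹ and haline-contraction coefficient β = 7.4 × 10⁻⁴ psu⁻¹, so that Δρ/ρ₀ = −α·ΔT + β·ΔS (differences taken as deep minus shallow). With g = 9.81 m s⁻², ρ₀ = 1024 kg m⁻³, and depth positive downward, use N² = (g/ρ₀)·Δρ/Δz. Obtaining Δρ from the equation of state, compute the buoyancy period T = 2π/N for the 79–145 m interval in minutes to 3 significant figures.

ΔT = +1.7 K, ΔS = +1.73 psu (deep − shallow).
Δρ/ρ₀ = −αΔT + βΔS = -2.38 × 10⁻⁴ + 1.2802 × 10⁻³ = 1.0422 × 10⁻³, so Δρ ≈ 1.067 kg m⁻³.
N² = (g/ρ₀)·Δρ/Δz = g·(Δρ/ρ₀)/Δz = 9.81 × 1.0422 × 10⁻³ / 66 = 1.5491 × 10⁻⁴ s⁻².
N = √(1.5491 × 10⁻⁴) = 0.012446 rad s⁻¹ → T = 2π/N = 504.84 s = 8.4140 min ≈ 8.41 min.

8.41 min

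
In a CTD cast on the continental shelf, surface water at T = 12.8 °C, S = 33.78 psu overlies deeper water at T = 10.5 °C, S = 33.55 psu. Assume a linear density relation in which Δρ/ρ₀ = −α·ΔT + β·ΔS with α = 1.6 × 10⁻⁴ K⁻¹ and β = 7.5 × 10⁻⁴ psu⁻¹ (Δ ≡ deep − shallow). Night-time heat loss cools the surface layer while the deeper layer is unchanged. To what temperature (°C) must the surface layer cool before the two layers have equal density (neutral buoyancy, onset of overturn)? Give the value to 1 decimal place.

Neutral buoyancy requires Δρ = 0, i.e. −α(T_deep − T_surf′) + β(S_deep − S_surf) = 0.
T_surf′ = T_deep − (β/α)·ΔS = 10.5 − (7.5 × 10⁻⁴/1.6 × 10⁻⁴)·(-0.23) = 11.578 °C.
Cooling required: 12.8 − (11.578) = 1.222 °C.

11.6 °C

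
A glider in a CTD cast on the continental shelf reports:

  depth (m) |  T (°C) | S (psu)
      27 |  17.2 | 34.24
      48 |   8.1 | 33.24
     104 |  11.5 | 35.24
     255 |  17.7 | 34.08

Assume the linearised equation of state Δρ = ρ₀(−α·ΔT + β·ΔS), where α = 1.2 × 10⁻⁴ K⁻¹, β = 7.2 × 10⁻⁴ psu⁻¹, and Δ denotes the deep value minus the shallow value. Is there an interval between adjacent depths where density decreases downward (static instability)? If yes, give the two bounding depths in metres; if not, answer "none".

Evaluate Δρ/ρ₀ = −αΔT + βΔS across each adjacent pair:
  27–48 m: −αΔT+βΔS = −(1.2 × 10⁻⁴)(-9.1)+(7.2 × 10⁻⁴)(-1.00) = 3.7 × 10⁻⁴ → stable
  48–104 m: −αΔT+βΔS = −(1.2 × 10⁻⁴)(+3.4)+(7.2 × 10⁻⁴)(+2.00) = 1.0 × 10⁻³ → stable
  104–255 m: −αΔT+βΔS = −(1.2 × 10⁻⁴)(+6.2)+(7.2 × 10⁻⁴)(-1.16) = -1.6 × 10⁻³ → UNSTABLE
The 104–255 m interval has Δρ < 0: lighter water underlies denser water.

104–255 m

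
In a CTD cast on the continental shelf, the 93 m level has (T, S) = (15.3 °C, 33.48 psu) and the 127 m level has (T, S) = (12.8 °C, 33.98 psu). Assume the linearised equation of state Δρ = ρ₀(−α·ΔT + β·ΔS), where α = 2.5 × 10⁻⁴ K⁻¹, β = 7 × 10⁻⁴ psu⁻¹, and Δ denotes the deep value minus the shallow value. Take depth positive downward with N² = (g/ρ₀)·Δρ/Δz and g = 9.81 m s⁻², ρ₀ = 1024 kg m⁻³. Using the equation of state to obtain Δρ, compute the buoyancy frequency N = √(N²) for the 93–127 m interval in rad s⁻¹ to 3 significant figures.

ΔT = -2.5 K, ΔS = +0.50 psu (deep − shallow).
Δρ/ρ₀ = −αΔT + βΔS = 6.25 × 10⁻⁴ + 3.50 × 10⁻⁴ = 9.75 × 10⁻⁴, so Δρ ≈ 0.9984 kg m⁻³.
N² = (g/ρ₀)·Δρ/Δz = g·(Δρ/ρ₀)/Δz = 9.81 × 9.75 × 10⁻⁴ / 34 = 2.8132 × 10⁻⁴ s⁻².
N = √(2.8132 × 10⁻⁴) = 0.016773 rad s⁻¹ ≈ 0.0168 rad s⁻¹.

0.0168 rad s⁻¹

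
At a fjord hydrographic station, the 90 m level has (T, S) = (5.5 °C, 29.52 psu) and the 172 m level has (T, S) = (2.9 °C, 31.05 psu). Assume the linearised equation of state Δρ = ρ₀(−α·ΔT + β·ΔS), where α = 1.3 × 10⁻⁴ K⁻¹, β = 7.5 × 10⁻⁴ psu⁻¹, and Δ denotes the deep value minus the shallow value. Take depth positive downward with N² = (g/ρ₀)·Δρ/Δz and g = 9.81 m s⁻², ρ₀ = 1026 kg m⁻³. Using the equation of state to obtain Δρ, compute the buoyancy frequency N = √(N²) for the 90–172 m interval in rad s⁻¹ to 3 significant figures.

ΔT = -2.6 K, ΔS = +1.53 psu (deep − shallow).
Δρ/ρ₀ = −αΔT + βΔS = 3.38 × 10⁻⁴ + 1.1475 × 10⁻³ = 1.4855 × 10⁻³, so Δρ ≈ 1.524 kg m⁻³.
N² = (g/ρ₀)·Δρ/Δz = g·(Δρ/ρ₀)/Δz = 9.81 × 1.4855 × 10⁻³ / 82 = 1.7772 × 10⁻⁴ s⁻².
N = √(1.7772 × 10⁻⁴) = 0.013331 rad s⁻¹ ≈ 0.0133 rad s⁻¹.

0.0133 rad s⁻¹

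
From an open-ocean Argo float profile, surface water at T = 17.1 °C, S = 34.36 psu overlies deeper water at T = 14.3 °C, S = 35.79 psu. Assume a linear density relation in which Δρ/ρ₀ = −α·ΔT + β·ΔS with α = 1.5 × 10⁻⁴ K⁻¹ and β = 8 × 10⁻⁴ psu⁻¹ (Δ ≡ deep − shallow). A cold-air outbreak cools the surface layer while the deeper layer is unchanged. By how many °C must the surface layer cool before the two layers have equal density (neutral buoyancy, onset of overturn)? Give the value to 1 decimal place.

Neutral buoyancy requires Δρ = 0, i.e. −α(T_deep − T_surf′) + β(S_deep − S_surf) = 0.
T_surf′ = T_deep − (β/α)·ΔS = 14.3 − (8 × 10⁻⁴/1.5 × 10⁻⁴)·(+1.43) = 6.673 °C.
Cooling required: 17.1 − (6.673) = 10.427 °C.

10.4 °C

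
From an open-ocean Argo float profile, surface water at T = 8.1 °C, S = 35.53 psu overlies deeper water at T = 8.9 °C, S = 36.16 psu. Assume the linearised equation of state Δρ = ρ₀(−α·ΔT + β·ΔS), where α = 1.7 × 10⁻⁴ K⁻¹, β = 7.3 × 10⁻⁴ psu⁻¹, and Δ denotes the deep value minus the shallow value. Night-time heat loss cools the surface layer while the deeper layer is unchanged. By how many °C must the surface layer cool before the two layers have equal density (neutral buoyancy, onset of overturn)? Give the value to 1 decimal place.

1.9 °C

Neutral buoyancy requires Δρ = 0, i.e. −α(T_deep − T_surf′) + β(S_deep − S_surf) = 0.
T_surf′ = T_deep − (β/α)·ΔS = 8.9 − (7.3 × 10⁻⁴/1.7 × 10⁻⁴)·(+0.63) = 6.195 °C.
Cooling required: 8.1 − (6.195) = 1.905 °C.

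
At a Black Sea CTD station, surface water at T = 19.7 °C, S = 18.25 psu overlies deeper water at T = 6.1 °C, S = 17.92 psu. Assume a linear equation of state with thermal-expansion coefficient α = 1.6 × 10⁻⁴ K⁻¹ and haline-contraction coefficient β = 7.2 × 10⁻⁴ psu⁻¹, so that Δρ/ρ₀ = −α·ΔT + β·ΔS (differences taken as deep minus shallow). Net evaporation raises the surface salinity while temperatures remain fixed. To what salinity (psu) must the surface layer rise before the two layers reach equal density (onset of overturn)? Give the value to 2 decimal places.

Neutral buoyancy requires −α(T_deep − T_surf) + β(S_deep − S_surf′) = 0.
S_surf′ = S_deep − (α/β)·ΔT = 17.92 − (1.6 × 10⁻⁴/7.2 × 10⁻⁴)·(-13.6) = 20.9422 psu.
Increase required: 20.9422 − 18.25 = 2.6922 psu.

20.94 psu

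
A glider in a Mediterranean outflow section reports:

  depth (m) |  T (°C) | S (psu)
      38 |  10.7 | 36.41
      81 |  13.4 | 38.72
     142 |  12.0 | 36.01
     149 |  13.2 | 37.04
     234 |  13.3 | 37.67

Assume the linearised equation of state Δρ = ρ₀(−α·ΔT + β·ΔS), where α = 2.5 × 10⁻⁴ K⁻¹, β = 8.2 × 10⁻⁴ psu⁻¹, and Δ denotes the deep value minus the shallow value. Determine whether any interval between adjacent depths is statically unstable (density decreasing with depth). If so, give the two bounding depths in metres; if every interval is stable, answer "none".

81–142 m

Evaluate Δρ/ρ₀ = −αΔT + βΔS across each adjacent pair:
  38–81 m: −αΔT+βΔS = −(2.5 × 10⁻⁴)(+2.7)+(8.2 × 10⁻⁴)(+2.31) = 1.2 × 10⁻³ → stable
  81–142 m: −αΔT+βΔS = −(2.5 × 10⁻⁴)(-1.4)+(8.2 × 10⁻⁴)(-2.71) = -1.9 × 10⁻³ → UNSTABLE
  142–149 m: −αΔT+βΔS = −(2.5 × 10⁻⁴)(+1.2)+(8.2 × 10⁻⁴)(+1.03) = 5.4 × 10⁻⁴ → stable
  149–234 m: −αΔT+βΔS = −(2.5 × 10⁻⁴)(+0.1)+(8.2 × 10⁻⁴)(+0.63) = 4.9 × 10⁻⁴ → stable
The 81–142 m interval has Δρ < 0: lighter water underlies denser water.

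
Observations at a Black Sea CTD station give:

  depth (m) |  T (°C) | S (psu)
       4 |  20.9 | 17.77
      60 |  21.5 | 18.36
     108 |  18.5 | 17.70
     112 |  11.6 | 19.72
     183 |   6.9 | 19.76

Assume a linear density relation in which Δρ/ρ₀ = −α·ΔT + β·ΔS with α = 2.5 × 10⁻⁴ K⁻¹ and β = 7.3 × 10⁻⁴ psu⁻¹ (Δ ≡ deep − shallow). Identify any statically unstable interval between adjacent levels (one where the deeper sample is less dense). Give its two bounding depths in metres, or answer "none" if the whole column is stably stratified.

none

Evaluate Δρ/ρ₀ = −αΔT + βΔS across each adjacent pair:
  4–60 m: −αΔT+βΔS = −(2.5 × 10⁻⁴)(+0.6)+(7.3 × 10⁻⁴)(+0.59) = 2.8 × 10⁻⁴ → stable
  60–108 m: −αΔT+βΔS = −(2.5 × 10⁻⁴)(-3.0)+(7.3 × 10⁻⁴)(-0.66) = 2.7 × 10⁻⁴ → stable
  108–112 m: −αΔT+βΔS = −(2.5 × 10⁻⁴)(-6.9)+(7.3 × 10⁻⁴)(+2.02) = 3.2 × 10⁻³ → stable
  112–183 m: −αΔT+βΔS = −(2.5 × 10⁻⁴)(-4.7)+(7.3 × 10⁻⁴)(+0.04) = 1.2 × 10⁻³ → stable
Every interval has Δρ > 0: the column is stably stratified throughout.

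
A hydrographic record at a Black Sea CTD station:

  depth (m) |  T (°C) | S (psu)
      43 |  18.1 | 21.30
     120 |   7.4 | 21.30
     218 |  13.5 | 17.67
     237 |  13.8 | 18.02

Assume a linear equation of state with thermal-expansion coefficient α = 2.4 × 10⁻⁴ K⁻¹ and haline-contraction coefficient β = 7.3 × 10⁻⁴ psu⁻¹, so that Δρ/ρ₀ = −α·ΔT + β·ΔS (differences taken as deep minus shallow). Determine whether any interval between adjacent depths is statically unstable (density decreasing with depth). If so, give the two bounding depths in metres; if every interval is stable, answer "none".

Evaluate Δρ/ρ₀ = −αΔT + βΔS across each adjacent pair:
  43–120 m: −αΔT+βΔS = −(2.4 × 10⁻⁴)(-10.7)+(7.3 × 10⁻⁴)(+0.00) = 2.6 × 10⁻³ → stable
  120–218 m: −αΔT+βΔS = −(2.4 × 10⁻⁴)(+6.1)+(7.3 × 10⁻⁴)(-3.63) = -4.1 × 10⁻³ → UNSTABLE
  218–237 m: −αΔT+βΔS = −(2.4 × 10⁻⁴)(+0.3)+(7.3 × 10⁻⁴)(+0.35) = 1.8 × 10⁻⁴ → stable
The 120–218 m interval has Δρ < 0: lighter water underlies denser water.

120–218 m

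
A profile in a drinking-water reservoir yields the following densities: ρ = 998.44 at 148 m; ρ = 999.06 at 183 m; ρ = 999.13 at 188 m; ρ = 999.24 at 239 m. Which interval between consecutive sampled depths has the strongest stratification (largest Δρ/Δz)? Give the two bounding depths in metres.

148–183 m

Compute the density gradient over each adjacent pair:
  148–183 m: Δρ/Δz = 0.62/35 = 0.018 kg m⁻⁴
  183–188 m: Δρ/Δz = 0.07/5 = 0.014 kg m⁻⁴
  188–239 m: Δρ/Δz = 0.11/51 = 2.2 × 10⁻³ kg m⁻⁴
The largest gradient is in the 148–183 m interval — the pycnocline.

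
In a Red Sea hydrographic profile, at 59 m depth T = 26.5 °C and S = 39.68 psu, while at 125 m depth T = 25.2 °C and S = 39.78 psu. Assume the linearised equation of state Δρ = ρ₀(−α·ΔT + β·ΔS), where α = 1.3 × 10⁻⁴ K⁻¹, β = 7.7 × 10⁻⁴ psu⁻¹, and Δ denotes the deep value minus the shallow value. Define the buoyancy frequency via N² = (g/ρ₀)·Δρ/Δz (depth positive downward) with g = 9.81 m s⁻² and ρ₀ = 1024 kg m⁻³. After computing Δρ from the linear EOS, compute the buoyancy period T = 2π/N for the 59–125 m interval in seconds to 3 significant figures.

1.04 × 10³ s

ΔT = -1.3 K, ΔS = +0.10 psu (deep − shallow).
Δρ/ρ₀ = −αΔT + βΔS = 1.69 × 10⁻⁴ + 7.70 × 10⁻⁵ = 2.46 × 10⁻⁴, so Δρ ≈ 0.2519 kg m⁻³.
N² = (g/ρ₀)·Δρ/Δz = g·(Δρ/ρ₀)/Δz = 9.81 × 2.46 × 10⁻⁴ / 66 = 3.6565 × 10⁻⁵ s⁻².
N = √(3.6565 × 10⁻⁵) = 6.0469 × 10⁻³ rad s⁻¹ → T = 2π/N = 1.0391 × 10³ s ≈ 1.04 × 10³ s.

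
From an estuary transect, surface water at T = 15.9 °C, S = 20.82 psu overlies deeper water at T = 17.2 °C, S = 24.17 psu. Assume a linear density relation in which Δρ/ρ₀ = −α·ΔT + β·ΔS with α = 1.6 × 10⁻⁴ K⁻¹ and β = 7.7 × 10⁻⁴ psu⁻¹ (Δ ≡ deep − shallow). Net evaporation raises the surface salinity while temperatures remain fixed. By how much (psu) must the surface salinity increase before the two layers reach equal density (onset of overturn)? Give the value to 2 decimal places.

Neutral buoyancy requires −α(T_deep − T_surf) + β(S_deep − S_surf′) = 0.
S_surf′ = S_deep − (α/β)·ΔT = 24.17 − (1.6 × 10⁻⁴/7.7 × 10⁻⁴)·(+1.3) = 23.8999 psu.
Increase required: 23.8999 − 20.82 = 3.0799 psu.

3.08 psu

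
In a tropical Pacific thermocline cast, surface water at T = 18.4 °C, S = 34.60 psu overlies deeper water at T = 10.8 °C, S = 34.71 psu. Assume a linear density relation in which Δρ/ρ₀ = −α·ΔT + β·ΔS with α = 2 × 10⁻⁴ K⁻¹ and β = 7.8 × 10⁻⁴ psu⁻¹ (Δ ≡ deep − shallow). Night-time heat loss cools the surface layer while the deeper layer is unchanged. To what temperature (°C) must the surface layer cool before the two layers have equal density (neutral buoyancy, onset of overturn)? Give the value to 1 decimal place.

Neutral buoyancy requires Δρ = 0, i.e. −α(T_deep − T_surf′) + β(S_deep − S_surf) = 0.
T_surf′ = T_deep − (β/α)·ΔS = 10.8 − (7.8 × 10⁻⁴/2 × 10⁻⁴)·(+0.11) = 10.371 °C.
Cooling required: 18.4 − (10.371) = 8.029 °C.

10.4 °C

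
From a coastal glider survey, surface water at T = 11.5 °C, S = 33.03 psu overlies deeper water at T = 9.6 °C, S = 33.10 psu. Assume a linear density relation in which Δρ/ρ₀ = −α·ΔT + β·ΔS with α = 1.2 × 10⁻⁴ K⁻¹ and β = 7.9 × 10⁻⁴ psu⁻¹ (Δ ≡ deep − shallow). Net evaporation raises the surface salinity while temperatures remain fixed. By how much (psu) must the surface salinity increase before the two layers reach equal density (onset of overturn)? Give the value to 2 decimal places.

Neutral buoyancy requires −α(T_deep − T_surf) + β(S_deep − S_surf′) = 0.
S_surf′ = S_deep − (α/β)·ΔT = 33.10 − (1.2 × 10⁻⁴/7.9 × 10⁻⁴)·(-1.9) = 33.3886 psu.
Increase required: 33.3886 − 33.03 = 0.3586 psu.

0.36 psu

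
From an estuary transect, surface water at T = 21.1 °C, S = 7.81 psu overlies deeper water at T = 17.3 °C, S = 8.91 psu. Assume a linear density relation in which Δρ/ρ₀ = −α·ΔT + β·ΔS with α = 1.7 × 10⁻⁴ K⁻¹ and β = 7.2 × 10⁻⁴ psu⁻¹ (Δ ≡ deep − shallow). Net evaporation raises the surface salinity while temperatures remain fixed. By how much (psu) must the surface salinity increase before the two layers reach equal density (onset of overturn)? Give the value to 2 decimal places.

Neutral buoyancy requires −α(T_deep − T_surf) + β(S_deep − S_surf′) = 0.
S_surf′ = S_deep − (α/β)·ΔT = 8.91 − (1.7 × 10⁻⁴/7.2 × 10⁻⁴)·(-3.8) = 9.8072 psu.
Increase required: 9.8072 − 7.81 = 1.9972 psu.

2.00 psu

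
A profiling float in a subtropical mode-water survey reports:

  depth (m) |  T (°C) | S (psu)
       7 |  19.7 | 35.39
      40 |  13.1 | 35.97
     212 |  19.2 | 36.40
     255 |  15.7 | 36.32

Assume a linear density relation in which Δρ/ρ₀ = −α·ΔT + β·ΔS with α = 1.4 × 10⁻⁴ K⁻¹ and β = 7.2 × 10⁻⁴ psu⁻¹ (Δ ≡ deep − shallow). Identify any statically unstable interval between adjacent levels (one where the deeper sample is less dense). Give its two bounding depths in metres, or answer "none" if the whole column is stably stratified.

40–212 m

Evaluate Δρ/ρ₀ = −αΔT + βΔS across each adjacent pair:
  7–40 m: −αΔT+βΔS = −(1.4 × 10⁻⁴)(-6.6)+(7.2 × 10⁻⁴)(+0.58) = 1.3 × 10⁻³ → stable
  40–212 m: −αΔT+βΔS = −(1.4 × 10⁻⁴)(+6.1)+(7.2 × 10⁻⁴)(+0.43) = -5.4 × 10⁻⁴ → UNSTABLE
  212–255 m: −αΔT+βΔS = −(1.4 × 10⁻⁴)(-3.5)+(7.2 × 10⁻⁴)(-0.08) = 4.3 × 10⁻⁴ → stable
The 40–212 m interval has Δρ < 0: lighter water underlies denser water.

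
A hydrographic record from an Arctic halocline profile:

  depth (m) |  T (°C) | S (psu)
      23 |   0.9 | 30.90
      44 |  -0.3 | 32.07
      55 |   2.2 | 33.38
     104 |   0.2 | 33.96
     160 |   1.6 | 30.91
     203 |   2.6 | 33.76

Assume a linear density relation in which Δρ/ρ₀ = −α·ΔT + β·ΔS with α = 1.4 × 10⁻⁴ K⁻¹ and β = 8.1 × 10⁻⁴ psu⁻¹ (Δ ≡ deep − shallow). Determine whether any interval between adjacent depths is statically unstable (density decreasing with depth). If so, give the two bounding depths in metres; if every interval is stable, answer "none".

104–160 m

Evaluate Δρ/ρ₀ = −αΔT + βΔS across each adjacent pair:
  23–44 m: −αΔT+βΔS = −(1.4 × 10⁻⁴)(-1.2)+(8.1 × 10⁻⁴)(+1.17) = 1.1 × 10⁻³ → stable
  44–55 m: −αΔT+βΔS = −(1.4 × 10⁻⁴)(+2.5)+(8.1 × 10⁻⁴)(+1.31) = 7.1 × 10⁻⁴ → stable
  55–104 m: −αΔT+βΔS = −(1.4 × 10⁻⁴)(-2.0)+(8.1 × 10⁻⁴)(+0.58) = 7.5 × 10⁻⁴ → stable
  104–160 m: −αΔT+βΔS = −(1.4 × 10⁻⁴)(+1.4)+(8.1 × 10⁻⁴)(-3.05) = -2.7 × 10⁻³ → UNSTABLE
  160–203 m: −αΔT+βΔS = −(1.4 × 10⁻⁴)(+1.0)+(8.1 × 10⁻⁴)(+2.85) = 2.2 × 10⁻³ → stable
The 104–160 m interval has Δρ < 0: lighter water underlies denser water.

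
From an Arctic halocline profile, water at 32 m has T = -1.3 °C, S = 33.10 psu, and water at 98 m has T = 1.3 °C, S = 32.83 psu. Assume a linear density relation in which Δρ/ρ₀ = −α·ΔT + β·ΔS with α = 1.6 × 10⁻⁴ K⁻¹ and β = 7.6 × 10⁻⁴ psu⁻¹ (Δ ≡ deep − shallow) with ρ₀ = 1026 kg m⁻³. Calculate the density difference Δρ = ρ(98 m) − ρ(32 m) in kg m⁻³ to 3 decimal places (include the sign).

-0.637 kg m⁻³

ΔT = +2.6 K, ΔS = -0.27 psu (deep − shallow).
Δρ/ρ₀ = −(1.6 × 10⁻⁴)(+2.6) + (7.6 × 10⁻⁴)(-0.27) = -6.212 × 10⁻⁴.
Δρ = 1026 × (-6.212 × 10⁻⁴) = -0.637 kg m⁻³.
Negative Δρ: lighter below, statically unstable.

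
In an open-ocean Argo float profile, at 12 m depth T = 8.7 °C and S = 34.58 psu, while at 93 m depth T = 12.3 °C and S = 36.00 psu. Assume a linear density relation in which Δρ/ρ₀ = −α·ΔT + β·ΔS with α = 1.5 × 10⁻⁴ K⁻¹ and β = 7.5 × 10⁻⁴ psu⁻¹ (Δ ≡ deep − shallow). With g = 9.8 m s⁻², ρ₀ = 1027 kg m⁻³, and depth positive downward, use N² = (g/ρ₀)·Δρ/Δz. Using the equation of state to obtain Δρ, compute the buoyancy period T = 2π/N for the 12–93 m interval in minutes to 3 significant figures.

ΔT = +3.6 K, ΔS = +1.42 psu (deep − shallow).
Δρ/ρ₀ = −αΔT + βΔS = -5.40 × 10⁻⁴ + 1.065 × 10⁻³ = 5.25 × 10⁻⁴, so Δρ ≈ 0.5392 kg m⁻³.
N² = (g/ρ₀)·Δρ/Δz = g·(Δρ/ρ₀)/Δz = 9.8 × 5.25 × 10⁻⁴ / 81 = 6.3519 × 10⁻⁵ s⁻².
N = √(6.3519 × 10⁻⁵) = 7.9699 × 10⁻³ rad s⁻¹ → T = 2π/N = 788.36 s = 13.139 min ≈ 13.1 min.

13.1 min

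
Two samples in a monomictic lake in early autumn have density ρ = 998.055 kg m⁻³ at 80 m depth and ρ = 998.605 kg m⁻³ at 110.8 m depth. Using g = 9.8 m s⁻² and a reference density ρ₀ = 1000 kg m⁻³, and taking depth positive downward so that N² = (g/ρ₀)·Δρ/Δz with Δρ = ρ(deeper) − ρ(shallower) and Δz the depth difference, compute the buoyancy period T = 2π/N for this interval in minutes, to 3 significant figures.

Δρ = 998.605 − 998.055 = 0.550 kg m⁻³ over Δz = 110.8 − 80 = 30.8 m.
N² = (9.8/1000) × (0.550/30.8) = 1.7500 × 10⁻⁴ s⁻².
N = √(1.7500 × 10⁻⁴) = 0.013229 rad s⁻¹, so T = 2π/N = 474.96 s = 7.9160 min ≈ 7.92 min.

7.92 min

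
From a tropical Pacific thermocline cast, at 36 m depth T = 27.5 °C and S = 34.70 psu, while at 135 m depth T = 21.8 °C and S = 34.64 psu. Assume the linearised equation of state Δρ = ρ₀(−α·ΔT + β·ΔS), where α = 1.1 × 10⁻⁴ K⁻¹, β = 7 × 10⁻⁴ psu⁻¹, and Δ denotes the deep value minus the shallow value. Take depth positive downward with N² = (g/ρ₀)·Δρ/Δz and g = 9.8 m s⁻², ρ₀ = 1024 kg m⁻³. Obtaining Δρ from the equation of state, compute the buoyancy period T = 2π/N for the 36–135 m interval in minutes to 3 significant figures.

13.8 min

ΔT = -5.7 K, ΔS = -0.06 psu (deep − shallow).
Δρ/ρ₀ = −αΔT + βΔS = 6.27 × 10⁻⁴ − 4.20 × 10⁻⁵ = 5.85 × 10⁻⁴, so Δρ ≈ 0.5990 kg m⁻³.
N² = (g/ρ₀)·Δρ/Δz = g·(Δρ/ρ₀)/Δz = 9.8 × 5.85 × 10⁻⁴ / 99 = 5.7909 × 10⁻⁵ s⁻².
N = √(5.7909 × 10⁻⁵) = 7.6098 × 10⁻³ rad s⁻¹ → T = 2π/N = 825.67 s = 13.761 min ≈ 13.8 min.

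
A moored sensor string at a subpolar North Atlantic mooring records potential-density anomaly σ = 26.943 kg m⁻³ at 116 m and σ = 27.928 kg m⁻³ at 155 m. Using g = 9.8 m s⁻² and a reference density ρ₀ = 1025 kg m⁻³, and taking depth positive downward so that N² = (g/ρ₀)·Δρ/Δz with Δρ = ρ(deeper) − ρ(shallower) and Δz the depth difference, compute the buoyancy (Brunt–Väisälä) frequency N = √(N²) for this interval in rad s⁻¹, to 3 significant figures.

0.0155 rad s⁻¹

Δρ = 1027.928 − 1026.943 = 0.985 kg m⁻³ over Δz = 155 − 116 = 39 m.
N² = (9.8/1025) × (0.985/39) = 2.4148 × 10⁻⁴ s⁻².
N = √(2.4148 × 10⁻⁴) = 0.015540 rad s⁻¹ ≈ 0.0155 rad s⁻¹.
Since Δρ > 0 the layer is stably stratified.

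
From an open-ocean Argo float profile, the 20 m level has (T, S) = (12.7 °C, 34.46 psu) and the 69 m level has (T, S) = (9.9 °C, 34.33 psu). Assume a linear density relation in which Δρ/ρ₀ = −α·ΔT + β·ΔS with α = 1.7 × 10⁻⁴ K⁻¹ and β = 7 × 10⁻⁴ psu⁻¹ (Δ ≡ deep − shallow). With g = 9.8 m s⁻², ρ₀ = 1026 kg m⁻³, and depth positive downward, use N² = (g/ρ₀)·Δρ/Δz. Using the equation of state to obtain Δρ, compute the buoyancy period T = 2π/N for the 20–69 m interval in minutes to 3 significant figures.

11.9 min

ΔT = -2.8 K, ΔS = -0.13 psu (deep − shallow).
Δρ/ρ₀ = −αΔT + βΔS = 4.76 × 10⁻⁴ − 9.10 × 10⁻⁵ = 3.85 × 10⁻⁴, so Δρ ≈ 0.3950 kg m⁻³.
N² = (g/ρ₀)·Δρ/Δz = g·(Δρ/ρ₀)/Δz = 9.8 × 3.85 × 10⁻⁴ / 49 = 7.7000 × 10⁻⁵ s⁻².
N = √(7.7000 × 10⁻⁵) = 8.7750 × 10⁻³ rad s⁻¹ → T = 2π/N = 716.03 s = 11.934 min ≈ 11.9 min.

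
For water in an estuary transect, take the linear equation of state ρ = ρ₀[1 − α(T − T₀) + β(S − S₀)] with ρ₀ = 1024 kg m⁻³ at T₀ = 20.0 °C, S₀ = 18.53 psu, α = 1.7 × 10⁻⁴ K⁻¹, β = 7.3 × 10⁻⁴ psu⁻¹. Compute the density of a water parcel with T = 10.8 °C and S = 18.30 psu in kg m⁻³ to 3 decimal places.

1025.430 kg m⁻³

T − T₀ = -9.2 K, S − S₀ = -0.23 psu.
Bracket = 1 − α·(-9.2) + β·(-0.23) = 1 + (1.3961 × 10⁻³) = 1.0013961.
ρ = 1024 × 1.0013961 = 1025.430 kg m⁻³.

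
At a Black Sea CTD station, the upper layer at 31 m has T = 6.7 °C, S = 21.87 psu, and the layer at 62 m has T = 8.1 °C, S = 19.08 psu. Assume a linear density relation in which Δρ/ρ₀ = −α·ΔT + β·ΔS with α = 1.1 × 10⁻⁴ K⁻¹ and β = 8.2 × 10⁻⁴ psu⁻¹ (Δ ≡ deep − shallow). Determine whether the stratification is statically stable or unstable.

ΔT = 8.1 − 6.7 = +1.4 K and ΔS = 19.08 − 21.87 = -2.79 psu (deep − shallow).
−αΔT = -1.54 × 10⁻⁴; βΔS = -2.2878 × 10⁻³; sum Δρ/ρ₀ = -2.4418 × 10⁻³.
Δρ/ρ₀ < 0, so Δρ < 0: deeper water is lighter → statically unstable; the column would overturn.

unstable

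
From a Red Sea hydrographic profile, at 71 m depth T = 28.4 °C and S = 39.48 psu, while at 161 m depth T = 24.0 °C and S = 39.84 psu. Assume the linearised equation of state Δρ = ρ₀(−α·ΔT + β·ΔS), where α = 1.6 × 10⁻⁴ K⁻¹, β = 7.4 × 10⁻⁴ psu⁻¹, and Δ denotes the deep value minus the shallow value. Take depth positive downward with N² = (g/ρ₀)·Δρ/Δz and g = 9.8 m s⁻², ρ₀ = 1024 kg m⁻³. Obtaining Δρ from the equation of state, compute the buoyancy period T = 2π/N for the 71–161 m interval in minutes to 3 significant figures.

ΔT = -4.4 K, ΔS = +0.36 psu (deep − shallow).
Δρ/ρ₀ = −αΔT + βΔS = 7.04 × 10⁻⁴ + 2.664 × 10⁻⁴ = 9.704 × 10⁻⁴, so Δρ ≈ 0.9937 kg m⁻³.
N² = (g/ρ₀)·Δρ/Δz = g·(Δρ/ρ₀)/Δz = 9.8 × 9.704 × 10⁻⁴ / 90 = 1.0567 × 10⁻⁴ s⁻².
N = √(1.0567 × 10⁻⁴) = 0.010280 rad s⁻¹ → T = 2π/N = 611.20 s = 10.187 min ≈ 10.2 min.

10.2 min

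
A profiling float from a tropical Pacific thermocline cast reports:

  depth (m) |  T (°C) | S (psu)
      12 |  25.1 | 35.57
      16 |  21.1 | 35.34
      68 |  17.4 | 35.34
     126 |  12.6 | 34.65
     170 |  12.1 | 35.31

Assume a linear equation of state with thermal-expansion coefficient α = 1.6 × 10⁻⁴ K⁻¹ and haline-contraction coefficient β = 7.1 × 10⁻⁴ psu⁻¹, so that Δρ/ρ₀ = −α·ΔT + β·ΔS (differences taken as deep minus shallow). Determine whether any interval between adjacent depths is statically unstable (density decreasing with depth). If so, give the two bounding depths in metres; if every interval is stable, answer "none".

Evaluate Δρ/ρ₀ = −αΔT + βΔS across each adjacent pair:
  12–16 m: −αΔT+βΔS = −(1.6 × 10⁻⁴)(-4.0)+(7.1 × 10⁻⁴)(-0.23) = 4.8 × 10⁻⁴ → stable
  16–68 m: −αΔT+βΔS = −(1.6 × 10⁻⁴)(-3.7)+(7.1 × 10⁻⁴)(+0.00) = 5.9 × 10⁻⁴ → stable
  68–126 m: −αΔT+βΔS = −(1.6 × 10⁻⁴)(-4.8)+(7.1 × 10⁻⁴)(-0.69) = 2.8 × 10⁻⁴ → stable
  126–170 m: −αΔT+βΔS = −(1.6 × 10⁻⁴)(-0.5)+(7.1 × 10⁻⁴)(+0.66) = 5.5 × 10⁻⁴ → stable
Every interval has Δρ > 0: the column is stably stratified throughout.

none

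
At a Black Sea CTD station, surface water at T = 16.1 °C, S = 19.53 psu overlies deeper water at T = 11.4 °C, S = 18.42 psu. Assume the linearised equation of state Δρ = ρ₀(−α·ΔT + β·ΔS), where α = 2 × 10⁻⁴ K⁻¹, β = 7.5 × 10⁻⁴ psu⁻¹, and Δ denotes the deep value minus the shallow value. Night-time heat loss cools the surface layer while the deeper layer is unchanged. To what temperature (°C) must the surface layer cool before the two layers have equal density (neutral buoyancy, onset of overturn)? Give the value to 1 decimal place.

15.6 °C

Neutral buoyancy requires Δρ = 0, i.e. −α(T_deep − T_surf′) + β(S_deep − S_surf) = 0.
T_surf′ = T_deep − (β/α)·ΔS = 11.4 − (7.5 × 10⁻⁴/2 × 10⁻⁴)·(-1.11) = 15.562 °C.
Cooling required: 16.1 − (15.562) = 0.538 °C.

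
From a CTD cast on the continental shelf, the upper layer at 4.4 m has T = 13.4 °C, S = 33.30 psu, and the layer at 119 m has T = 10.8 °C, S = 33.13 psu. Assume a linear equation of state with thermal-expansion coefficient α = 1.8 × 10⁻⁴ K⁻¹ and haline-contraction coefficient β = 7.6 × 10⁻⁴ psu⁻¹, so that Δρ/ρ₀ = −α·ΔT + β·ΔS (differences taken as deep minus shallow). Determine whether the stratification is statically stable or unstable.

stable

ΔT = 10.8 − 13.4 = -2.6 K and ΔS = 33.13 − 33.30 = -0.17 psu (deep − shallow).
−αΔT = 4.68 × 10⁻⁴; βΔS = -1.292 × 10⁻⁴; sum Δρ/ρ₀ = 3.388 × 10⁻⁴.
Δρ/ρ₀ > 0, so Δρ > 0: deeper water is denser → statically stable.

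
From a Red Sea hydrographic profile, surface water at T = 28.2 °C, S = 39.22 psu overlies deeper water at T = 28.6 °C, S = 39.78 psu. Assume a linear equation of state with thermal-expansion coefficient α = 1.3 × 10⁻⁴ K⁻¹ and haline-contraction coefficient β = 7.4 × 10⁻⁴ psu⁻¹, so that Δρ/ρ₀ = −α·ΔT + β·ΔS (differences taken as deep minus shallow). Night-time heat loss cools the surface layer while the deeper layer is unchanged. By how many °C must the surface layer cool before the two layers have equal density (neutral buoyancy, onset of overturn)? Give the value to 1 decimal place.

2.8 °C

Neutral buoyancy requires Δρ = 0, i.e. −α(T_deep − T_surf′) + β(S_deep − S_surf) = 0.
T_surf′ = T_deep − (β/α)·ΔS = 28.6 − (7.4 × 10⁻⁴/1.3 × 10⁻⁴)·(+0.56) = 25.412 °C.
Cooling required: 28.2 − (25.412) = 2.788 °C.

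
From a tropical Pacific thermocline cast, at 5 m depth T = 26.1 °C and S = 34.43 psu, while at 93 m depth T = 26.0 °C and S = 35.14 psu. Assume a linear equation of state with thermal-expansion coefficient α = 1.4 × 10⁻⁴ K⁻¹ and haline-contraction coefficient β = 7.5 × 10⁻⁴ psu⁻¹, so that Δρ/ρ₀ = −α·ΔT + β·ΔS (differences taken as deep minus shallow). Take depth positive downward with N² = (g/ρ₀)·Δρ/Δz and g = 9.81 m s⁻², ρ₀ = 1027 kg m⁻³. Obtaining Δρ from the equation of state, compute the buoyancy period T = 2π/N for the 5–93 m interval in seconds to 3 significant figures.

805 s

ΔT = -0.1 K, ΔS = +0.71 psu (deep − shallow).
Δρ/ρ₀ = −αΔT + βΔS = 1.40 × 10⁻⁵ + 5.325 × 10⁻⁴ = 5.465 × 10⁻⁴, so Δρ ≈ 0.5613 kg m⁻³.
N² = (g/ρ₀)·Δρ/Δz = g·(Δρ/ρ₀)/Δz = 9.81 × 5.465 × 10⁻⁴ / 88 = 6.0922 × 10⁻⁵ s⁻².
N = √(6.0922 × 10⁻⁵) = 7.8053 × 10⁻³ rad s⁻¹ → T = 2π/N = 804.99 s ≈ 805 s.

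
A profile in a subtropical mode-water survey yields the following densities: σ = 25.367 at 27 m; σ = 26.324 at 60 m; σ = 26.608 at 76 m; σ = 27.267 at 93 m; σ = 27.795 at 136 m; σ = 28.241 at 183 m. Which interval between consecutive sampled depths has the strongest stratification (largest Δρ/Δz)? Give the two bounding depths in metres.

Compute the density gradient over each adjacent pair:
  27–60 m: Δρ/Δz = 0.957/33 = 0.029 kg m⁻⁴
  60–76 m: Δρ/Δz = 0.284/16 = 0.018 kg m⁻⁴
  76–93 m: Δρ/Δz = 0.659/17 = 0.039 kg m⁻⁴
  93–136 m: Δρ/Δz = 0.528/43 = 0.012 kg m⁻⁴
  136–183 m: Δρ/Δz = 0.446/47 = 9.5 × 10⁻³ kg m⁻⁴
The largest gradient is in the 76–93 m interval — the pycnocline.

76–93 m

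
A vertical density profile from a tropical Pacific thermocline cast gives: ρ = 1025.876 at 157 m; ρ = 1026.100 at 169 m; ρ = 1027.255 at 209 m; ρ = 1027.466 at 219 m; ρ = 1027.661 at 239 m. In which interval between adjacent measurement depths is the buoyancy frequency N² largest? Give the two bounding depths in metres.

Compute the density gradient over each adjacent pair:
  157–169 m: Δρ/Δz = 0.224/12 = 0.019 kg m⁻⁴
  169–209 m: Δρ/Δz = 1.155/40 = 0.029 kg m⁻⁴
  209–219 m: Δρ/Δz = 0.211/10 = 0.021 kg m⁻⁴
  219–239 m: Δρ/Δz = 0.195/20 = 9.7 × 10⁻³ kg m⁻⁴
The largest gradient is in the 169–209 m interval — the pycnocline.

169–209 m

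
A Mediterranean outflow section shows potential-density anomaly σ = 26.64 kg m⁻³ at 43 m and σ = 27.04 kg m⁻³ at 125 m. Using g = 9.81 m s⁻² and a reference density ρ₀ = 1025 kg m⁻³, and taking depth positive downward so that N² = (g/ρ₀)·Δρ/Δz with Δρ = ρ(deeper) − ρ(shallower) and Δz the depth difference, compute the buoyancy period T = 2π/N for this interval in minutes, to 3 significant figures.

15.3 min

Δρ = 1027.04 − 1026.64 = 0.40 kg m⁻³ over Δz = 125 − 43 = 82 m.
N² = (9.81/1025) × (0.40/82) = 4.6686 × 10⁻⁵ s⁻².
N = √(4.6686 × 10⁻⁵) = 6.8327 × 10⁻³ rad s⁻¹, so T = 2π/N = 919.58 s = 15.326 min ≈ 15.3 min.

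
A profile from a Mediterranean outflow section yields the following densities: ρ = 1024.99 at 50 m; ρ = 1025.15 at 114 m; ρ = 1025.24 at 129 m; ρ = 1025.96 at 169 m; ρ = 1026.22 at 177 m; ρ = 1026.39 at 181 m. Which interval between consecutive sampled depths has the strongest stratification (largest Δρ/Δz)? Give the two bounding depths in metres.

Compute the density gradient over each adjacent pair:
  50–114 m: Δρ/Δz = 0.16/64 = 2.5 × 10⁻³ kg m⁻⁴
  114–129 m: Δρ/Δz = 0.09/15 = 6.0 × 10⁻³ kg m⁻⁴
  129–169 m: Δρ/Δz = 0.72/40 = 0.018 kg m⁻⁴
  169–177 m: Δρ/Δz = 0.26/8 = 0.033 kg m⁻⁴
  177–181 m: Δρ/Δz = 0.17/4 = 0.043 kg m⁻⁴
The largest gradient is in the 177–181 m interval — the pycnocline.

177–181 m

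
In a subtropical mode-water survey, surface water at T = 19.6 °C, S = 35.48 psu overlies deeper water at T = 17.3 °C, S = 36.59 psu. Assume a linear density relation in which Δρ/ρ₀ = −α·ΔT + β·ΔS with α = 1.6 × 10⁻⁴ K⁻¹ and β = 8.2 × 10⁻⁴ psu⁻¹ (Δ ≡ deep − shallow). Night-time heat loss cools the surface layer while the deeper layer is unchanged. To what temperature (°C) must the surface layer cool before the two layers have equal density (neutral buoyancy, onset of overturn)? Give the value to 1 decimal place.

Neutral buoyancy requires Δρ = 0, i.e. −α(T_deep − T_surf′) + β(S_deep − S_surf) = 0.
T_surf′ = T_deep − (β/α)·ΔS = 17.3 − (8.2 × 10⁻⁴/1.6 × 10⁻⁴)·(+1.11) = 11.611 °C.
Cooling required: 19.6 − (11.611) = 7.989 °C.

11.6 °C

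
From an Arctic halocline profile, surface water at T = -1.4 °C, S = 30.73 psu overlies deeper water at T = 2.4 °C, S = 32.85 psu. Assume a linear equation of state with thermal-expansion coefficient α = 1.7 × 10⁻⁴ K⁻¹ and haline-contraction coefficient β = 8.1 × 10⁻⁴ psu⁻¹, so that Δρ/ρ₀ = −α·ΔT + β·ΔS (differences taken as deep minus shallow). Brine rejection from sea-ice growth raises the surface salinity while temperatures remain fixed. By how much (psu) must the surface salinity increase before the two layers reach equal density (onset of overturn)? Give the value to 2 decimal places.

1.32 psu

Neutral buoyancy requires −α(T_deep − T_surf) + β(S_deep − S_surf′) = 0.
S_surf′ = S_deep − (α/β)·ΔT = 32.85 − (1.7 × 10⁻⁴/8.1 × 10⁻⁴)·(+3.8) = 32.0525 psu.
Increase required: 32.0525 − 30.73 = 1.3225 psu.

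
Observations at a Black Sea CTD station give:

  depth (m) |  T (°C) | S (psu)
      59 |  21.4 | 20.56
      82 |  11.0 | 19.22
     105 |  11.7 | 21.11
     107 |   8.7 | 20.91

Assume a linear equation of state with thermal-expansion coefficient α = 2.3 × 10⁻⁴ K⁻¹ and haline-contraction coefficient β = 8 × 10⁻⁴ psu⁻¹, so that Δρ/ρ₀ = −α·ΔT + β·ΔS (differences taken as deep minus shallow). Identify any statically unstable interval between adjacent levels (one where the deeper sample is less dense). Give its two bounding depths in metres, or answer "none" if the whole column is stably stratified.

none

Evaluate Δρ/ρ₀ = −αΔT + βΔS across each adjacent pair:
  59–82 m: −αΔT+βΔS = −(2.3 × 10⁻⁴)(-10.4)+(8 × 10⁻⁴)(-1.34) = 1.3 × 10⁻³ → stable
  82–105 m: −αΔT+βΔS = −(2.3 × 10⁻⁴)(+0.7)+(8 × 10⁻⁴)(+1.89) = 1.4 × 10⁻³ → stable
  105–107 m: −αΔT+βΔS = −(2.3 × 10⁻⁴)(-3.0)+(8 × 10⁻⁴)(-0.20) = 5.3 × 10⁻⁴ → stable
Every interval has Δρ > 0: the column is stably stratified throughout.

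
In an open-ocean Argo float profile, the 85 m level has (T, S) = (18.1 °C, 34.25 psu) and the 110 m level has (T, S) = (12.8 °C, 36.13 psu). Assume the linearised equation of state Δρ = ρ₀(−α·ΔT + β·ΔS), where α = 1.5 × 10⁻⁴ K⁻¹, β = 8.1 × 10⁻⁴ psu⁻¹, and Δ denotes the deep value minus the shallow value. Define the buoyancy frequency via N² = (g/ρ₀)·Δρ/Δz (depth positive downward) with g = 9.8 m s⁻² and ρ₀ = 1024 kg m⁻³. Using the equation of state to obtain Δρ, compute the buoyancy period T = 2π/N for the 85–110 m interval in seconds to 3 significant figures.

ΔT = -5.3 K, ΔS = +1.88 psu (deep − shallow).
Δρ/ρ₀ = −αΔT + βΔS = 7.95 × 10⁻⁴ + 1.5228 × 10⁻³ = 2.3178 × 10⁻³, so Δρ ≈ 2.373 kg m⁻³.
N² = (g/ρ₀)·Δρ/Δz = g·(Δρ/ρ₀)/Δz = 9.8 × 2.3178 × 10⁻³ / 25 = 9.0858 × 10⁻⁴ s⁻².
N = √(9.0858 × 10⁻⁴) = 0.030143 rad s⁻¹ → T = 2π/N = 208.45 s ≈ 208 s.

208 s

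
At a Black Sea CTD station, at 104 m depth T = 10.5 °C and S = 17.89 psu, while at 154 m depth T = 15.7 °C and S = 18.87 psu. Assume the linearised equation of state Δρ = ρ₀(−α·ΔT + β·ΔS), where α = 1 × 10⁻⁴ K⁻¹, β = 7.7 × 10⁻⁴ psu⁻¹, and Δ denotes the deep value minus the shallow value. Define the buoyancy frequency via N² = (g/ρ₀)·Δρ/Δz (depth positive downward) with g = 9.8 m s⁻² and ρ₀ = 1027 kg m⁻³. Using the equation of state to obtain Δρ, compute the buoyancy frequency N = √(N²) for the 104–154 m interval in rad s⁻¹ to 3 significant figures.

6.78 × 10⁻³ rad s⁻¹

ΔT = +5.2 K, ΔS = +0.98 psu (deep − shallow).
Δρ/ρ₀ = −αΔT + βΔS = -5.20 × 10⁻⁴ + 7.546 × 10⁻⁴ = 2.346 × 10⁻⁴, so Δρ ≈ 0.2409 kg m⁻³.
N² = (g/ρ₀)·Δρ/Δz = g·(Δρ/ρ₀)/Δz = 9.8 × 2.346 × 10⁻⁴ / 50 = 4.5982 × 10⁻⁵ s⁻².
N = √(4.5982 × 10⁻⁵) = 6.7810 × 10⁻³ rad s⁻¹ ≈ 6.78 × 10⁻³ rad s⁻¹.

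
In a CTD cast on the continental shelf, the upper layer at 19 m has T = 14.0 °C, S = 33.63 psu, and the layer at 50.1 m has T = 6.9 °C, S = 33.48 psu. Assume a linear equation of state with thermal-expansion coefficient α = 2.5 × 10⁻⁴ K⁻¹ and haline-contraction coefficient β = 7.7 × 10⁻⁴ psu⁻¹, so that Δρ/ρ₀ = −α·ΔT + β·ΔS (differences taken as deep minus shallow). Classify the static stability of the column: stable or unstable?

ΔT = 6.9 − 14.0 = -7.1 K and ΔS = 33.48 − 33.63 = -0.15 psu (deep − shallow).
−αΔT = 1.775 × 10⁻³; βΔS = -1.155 × 10⁻⁴; sum Δρ/ρ₀ = 1.6595 × 10⁻³.
Δρ/ρ₀ > 0, so Δρ > 0: deeper water is denser → statically stable.

stable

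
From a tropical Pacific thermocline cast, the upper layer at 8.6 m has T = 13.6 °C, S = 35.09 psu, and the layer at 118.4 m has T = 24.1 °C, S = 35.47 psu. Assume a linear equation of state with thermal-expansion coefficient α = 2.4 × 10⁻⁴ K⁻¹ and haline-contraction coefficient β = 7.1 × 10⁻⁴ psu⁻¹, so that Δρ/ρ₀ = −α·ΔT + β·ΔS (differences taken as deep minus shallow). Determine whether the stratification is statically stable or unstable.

unstable

ΔT = 24.1 − 13.6 = +10.5 K and ΔS = 35.47 − 35.09 = +0.38 psu (deep − shallow).
−αΔT = -2.52 × 10⁻³; βΔS = 2.698 × 10⁻⁴; sum Δρ/ρ₀ = -2.2502 × 10⁻³.
Δρ/ρ₀ < 0, so Δρ < 0: deeper water is lighter → statically unstable; the column would overturn.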